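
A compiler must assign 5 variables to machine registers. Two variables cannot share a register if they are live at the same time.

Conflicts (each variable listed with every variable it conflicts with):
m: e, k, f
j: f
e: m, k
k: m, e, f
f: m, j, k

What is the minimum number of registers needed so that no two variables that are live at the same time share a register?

3

m, e, k all conflict with each other, so at least 3 registers are needed.
Using 3 registers: m=1, j=1, e=2, k=3, f=2. Each listed conflict is separated.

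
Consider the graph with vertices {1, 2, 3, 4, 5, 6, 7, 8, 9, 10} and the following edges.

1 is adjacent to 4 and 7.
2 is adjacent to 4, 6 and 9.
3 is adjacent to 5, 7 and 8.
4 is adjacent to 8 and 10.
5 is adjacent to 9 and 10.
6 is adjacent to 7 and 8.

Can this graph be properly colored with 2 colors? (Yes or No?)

The cycle 3-7-1-4-8-3 has odd length 5, so it cannot be 2-colored; at least 3 colors are needed.
So 2 colors are not enough.

No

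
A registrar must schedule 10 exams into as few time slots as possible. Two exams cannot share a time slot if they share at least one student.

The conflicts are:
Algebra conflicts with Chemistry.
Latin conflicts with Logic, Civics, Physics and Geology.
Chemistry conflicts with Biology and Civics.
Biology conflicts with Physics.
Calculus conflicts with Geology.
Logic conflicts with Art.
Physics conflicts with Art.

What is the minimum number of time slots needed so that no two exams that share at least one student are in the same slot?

3

The cycle Physics-Latin-Civics-Chemistry-Biology-Physics has odd length 5, so it cannot be 2-colored; at least 3 time slots are needed.
A valid assignment using 3 time slots: Algebra=2, Latin=1, Chemistry=1, Biology=3, Calculus=1, Logic=2, Civics=2, Physics=2, Geology=2, Art=1. No two conflicting exams share a time slot.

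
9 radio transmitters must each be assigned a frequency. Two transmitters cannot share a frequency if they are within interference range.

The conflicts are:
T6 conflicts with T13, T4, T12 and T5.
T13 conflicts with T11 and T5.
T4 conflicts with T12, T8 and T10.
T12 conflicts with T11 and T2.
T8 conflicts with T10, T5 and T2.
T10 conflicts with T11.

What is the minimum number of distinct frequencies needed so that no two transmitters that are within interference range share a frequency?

3

T4, T8, T10 pairwise conflict, so at least 3 frequencies are needed.
A valid assignment using 3 frequencies: T6=2, T13=1, T4=3, T12=1, T8=1, T10=2, T11=3, T5=3, T2=2. No two conflicting transmitters share a frequency.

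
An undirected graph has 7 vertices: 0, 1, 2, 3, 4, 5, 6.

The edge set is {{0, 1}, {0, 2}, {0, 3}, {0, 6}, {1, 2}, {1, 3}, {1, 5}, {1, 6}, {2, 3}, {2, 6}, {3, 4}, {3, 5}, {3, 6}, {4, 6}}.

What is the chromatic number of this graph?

0, 1, 2, 3, 6 are mutually adjacent (a clique of size 5), so at least 5 colors are needed.
A valid assignment using 5 colors: 0=yellow, 1=blue, 2=purple, 3=red, 4=blue, 5=green, 6=green. No two adjacent vertices share a color.

5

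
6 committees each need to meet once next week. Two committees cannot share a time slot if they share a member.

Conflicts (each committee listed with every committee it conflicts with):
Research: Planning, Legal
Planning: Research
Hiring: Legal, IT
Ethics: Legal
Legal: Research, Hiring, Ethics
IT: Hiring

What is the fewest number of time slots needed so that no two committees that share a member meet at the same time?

2

Research and Legal conflict, so at least 2 time slots are needed.
A valid assignment using 2 time slots: Research=2, Planning=1, Hiring=2, Ethics=2, Legal=1, IT=1. No two conflicting committees share a time slot.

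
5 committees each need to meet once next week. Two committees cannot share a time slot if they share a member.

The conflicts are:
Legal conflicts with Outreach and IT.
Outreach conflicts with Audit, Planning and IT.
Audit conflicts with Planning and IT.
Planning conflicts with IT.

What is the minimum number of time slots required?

Outreach, Audit, Planning, IT pairwise conflict, so at least 4 time slots are needed.
4 time slots suffice: Legal=3, Outreach=2, Audit=4, Planning=3, IT=1. Every pair that conflicts lands in different time slots.

4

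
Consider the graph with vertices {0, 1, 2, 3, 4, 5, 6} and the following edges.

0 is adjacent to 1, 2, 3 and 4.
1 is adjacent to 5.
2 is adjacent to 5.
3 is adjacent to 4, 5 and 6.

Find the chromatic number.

3

0, 3, 4 are pairwise adjacent, so at least 3 colors are needed.
3 colors suffice: color a → {0, 5, 6}; color b → {1, 2, 3}; color c → {4}. Each edge has distinct colors on its endpoints.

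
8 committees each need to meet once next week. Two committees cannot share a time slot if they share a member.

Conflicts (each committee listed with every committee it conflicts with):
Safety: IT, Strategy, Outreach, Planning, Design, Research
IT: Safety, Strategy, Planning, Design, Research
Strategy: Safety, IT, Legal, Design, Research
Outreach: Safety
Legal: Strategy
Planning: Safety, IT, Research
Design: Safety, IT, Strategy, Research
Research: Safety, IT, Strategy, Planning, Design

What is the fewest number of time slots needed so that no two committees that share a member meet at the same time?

Safety, IT, Strategy, Design, Research pairwise conflict, so at least 5 time slots are needed.
5 time slots suffice: time slot 1 → {Safety, Legal}; time slot 2 → {IT, Outreach}; time slot 3 → {Research}; time slot 4 → {Strategy, Planning}; time slot 5 → {Design}. Each listed conflict is separated.

5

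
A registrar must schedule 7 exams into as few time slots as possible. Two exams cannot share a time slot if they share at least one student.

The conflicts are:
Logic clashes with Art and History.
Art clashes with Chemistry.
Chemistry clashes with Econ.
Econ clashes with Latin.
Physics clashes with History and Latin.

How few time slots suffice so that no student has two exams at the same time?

3

The cycle History-Logic-Art-Chemistry-Econ-Latin-Physics-History has odd length 7, so it cannot be 2-colored; at least 3 time slots are needed.
A valid assignment using 3 time slots: Logic=2, Art=3, Chemistry=1, Econ=2, Physics=2, History=1, Latin=1. No two conflicting exams share a time slot.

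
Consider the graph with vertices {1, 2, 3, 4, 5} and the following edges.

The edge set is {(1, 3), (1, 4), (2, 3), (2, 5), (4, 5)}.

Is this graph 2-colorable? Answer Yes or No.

The cycle 1-4-5-2-3-1 has odd length 5, so it cannot be 2-colored; at least 3 colors are needed.
So 2 colors are not enough.

No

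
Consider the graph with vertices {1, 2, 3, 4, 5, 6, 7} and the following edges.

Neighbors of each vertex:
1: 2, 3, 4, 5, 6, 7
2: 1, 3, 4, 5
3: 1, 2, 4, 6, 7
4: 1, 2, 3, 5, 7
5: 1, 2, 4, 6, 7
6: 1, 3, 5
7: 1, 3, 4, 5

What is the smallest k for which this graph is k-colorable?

4

1, 2, 4, 5 are mutually adjacent (a clique of size 4), so at least 4 colors are needed.
4 colors suffice: color a → {1}; color b → {3, 5}; color c → {4, 6}; color d → {2, 7}. Every edge joins two different colors.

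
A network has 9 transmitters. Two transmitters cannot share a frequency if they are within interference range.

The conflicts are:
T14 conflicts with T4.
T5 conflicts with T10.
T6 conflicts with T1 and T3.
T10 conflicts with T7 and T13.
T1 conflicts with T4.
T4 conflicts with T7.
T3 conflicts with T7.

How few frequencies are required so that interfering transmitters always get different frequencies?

3

The cycle T1-T4-T7-T3-T6-T1 has odd length 5, so it cannot be 2-colored; at least 3 frequencies are needed.
3 frequencies suffice: T14=2, T5=2, T6=3, T10=1, T1=2, T4=1, T3=1, T7=2, T13=2. Every pair that conflicts lands in different frequencies.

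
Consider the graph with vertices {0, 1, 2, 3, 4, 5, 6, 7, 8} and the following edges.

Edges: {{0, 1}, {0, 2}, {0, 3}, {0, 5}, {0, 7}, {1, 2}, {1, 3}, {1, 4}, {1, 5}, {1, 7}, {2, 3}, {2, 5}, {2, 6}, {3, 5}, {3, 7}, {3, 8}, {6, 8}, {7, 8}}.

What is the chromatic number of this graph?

5

0, 1, 2, 3, 5 are pairwise adjacent (a clique of size 5), so at least 5 colors are needed.
5 colors suffice: color red → {3, 4, 6}; color blue → {1, 8}; color green → {0}; color yellow → {2, 7}; color purple → {5}. No two adjacent vertices share a color.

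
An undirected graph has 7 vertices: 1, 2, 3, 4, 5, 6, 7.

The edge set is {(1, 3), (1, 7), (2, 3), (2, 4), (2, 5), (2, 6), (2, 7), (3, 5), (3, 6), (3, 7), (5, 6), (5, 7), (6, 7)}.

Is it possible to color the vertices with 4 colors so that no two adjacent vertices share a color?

No

2, 3, 5, 6, 7 are pairwise adjacent (a clique of size 5), so at least 5 colors are needed.
So 4 colors are not enough.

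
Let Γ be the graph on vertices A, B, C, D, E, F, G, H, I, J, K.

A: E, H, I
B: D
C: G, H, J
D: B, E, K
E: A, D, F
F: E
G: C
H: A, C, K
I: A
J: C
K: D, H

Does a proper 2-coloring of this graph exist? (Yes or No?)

No

The cycle E-A-H-K-D-E has odd length 5, so it cannot be 2-colored; at least 3 colors are needed.
So 2 colors are not enough.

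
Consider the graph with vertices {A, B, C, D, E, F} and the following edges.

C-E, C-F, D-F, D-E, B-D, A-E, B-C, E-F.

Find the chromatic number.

C, E, F form a triangle, so at least 3 colors are needed.
3 colors suffice: color 1 → {B, E}; color 2 → {A, F}; color 3 → {C, D}. No two adjacent vertices share a color.

3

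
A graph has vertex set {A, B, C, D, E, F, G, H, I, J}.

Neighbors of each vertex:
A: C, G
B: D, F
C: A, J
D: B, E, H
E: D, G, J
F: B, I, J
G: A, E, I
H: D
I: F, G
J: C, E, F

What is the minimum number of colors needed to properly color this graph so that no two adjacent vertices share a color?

The cycle E-J-F-B-D-E has odd length 5, so it cannot be 2-colored; at least 3 colors are needed.
3 colors suffice: color red → {C, D, F, G}; color blue → {A, B, H, I, J}; color green → {E}. Every edge joins two different colors.

3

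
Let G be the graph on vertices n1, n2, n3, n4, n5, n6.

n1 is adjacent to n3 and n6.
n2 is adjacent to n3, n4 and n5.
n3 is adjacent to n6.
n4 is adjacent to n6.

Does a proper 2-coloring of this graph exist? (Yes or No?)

n1, n3, n6 are mutually adjacent, so at least 3 colors are needed.
So 2 colors are not enough.

No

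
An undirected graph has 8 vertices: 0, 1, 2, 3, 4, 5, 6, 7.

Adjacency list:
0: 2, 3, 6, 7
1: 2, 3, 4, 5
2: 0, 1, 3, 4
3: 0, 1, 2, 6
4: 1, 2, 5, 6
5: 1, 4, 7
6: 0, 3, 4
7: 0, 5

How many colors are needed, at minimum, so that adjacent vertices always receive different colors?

3

0, 2, 3 are pairwise adjacent, so at least 3 colors are needed.
One proper 3-coloring: 0=b, 1=b, 2=c, 3=a, 4=a, 5=c, 6=c, 7=a. No two adjacent vertices share a color.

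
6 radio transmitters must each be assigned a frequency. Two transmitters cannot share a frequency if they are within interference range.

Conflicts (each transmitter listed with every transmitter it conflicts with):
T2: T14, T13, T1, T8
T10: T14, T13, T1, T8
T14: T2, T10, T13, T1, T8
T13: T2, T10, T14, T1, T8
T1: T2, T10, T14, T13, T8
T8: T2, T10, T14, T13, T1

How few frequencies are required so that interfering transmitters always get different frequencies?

5

T10, T14, T13, T1, T8 all conflict with each other, so at least 5 frequencies are needed.
Using 5 frequencies: T2=5, T10=5, T14=1, T13=2, T1=4, T8=3. Each listed conflict is separated.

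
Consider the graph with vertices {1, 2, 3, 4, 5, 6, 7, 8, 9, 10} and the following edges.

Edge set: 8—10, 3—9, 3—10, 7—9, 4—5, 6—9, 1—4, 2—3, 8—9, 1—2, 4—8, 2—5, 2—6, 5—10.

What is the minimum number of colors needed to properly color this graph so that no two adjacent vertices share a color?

2 and 3 are adjacent, so at least 2 colors are needed.
2 colors suffice: color red → {2, 4, 9, 10}; color blue → {1, 3, 5, 6, 7, 8}. Each edge has distinct colors on its endpoints.

2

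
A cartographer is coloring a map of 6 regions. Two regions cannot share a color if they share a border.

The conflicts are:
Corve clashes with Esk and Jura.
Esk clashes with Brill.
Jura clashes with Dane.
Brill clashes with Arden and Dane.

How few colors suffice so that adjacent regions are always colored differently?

The cycle Jura-Dane-Brill-Esk-Corve-Jura has odd length 5, so it cannot be 2-colored; at least 3 colors are needed.
One proper 3-coloring: Corve=3, Esk=2, Jura=1, Brill=1, Arden=2, Dane=2. Each listed conflict is separated.

3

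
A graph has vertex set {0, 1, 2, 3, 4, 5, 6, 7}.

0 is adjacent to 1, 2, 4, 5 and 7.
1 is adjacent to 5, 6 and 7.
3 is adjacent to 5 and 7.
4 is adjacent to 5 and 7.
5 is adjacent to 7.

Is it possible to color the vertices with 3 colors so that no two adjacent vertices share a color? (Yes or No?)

No

0, 4, 5, 7 form a clique, so at least 4 colors are needed.
So 3 colors are not enough.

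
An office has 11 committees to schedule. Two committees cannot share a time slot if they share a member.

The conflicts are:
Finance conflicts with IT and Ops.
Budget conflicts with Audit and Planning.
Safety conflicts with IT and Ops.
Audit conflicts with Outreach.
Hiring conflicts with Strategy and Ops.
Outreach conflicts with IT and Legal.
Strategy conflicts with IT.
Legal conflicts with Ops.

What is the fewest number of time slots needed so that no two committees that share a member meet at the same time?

The cycle Hiring-Strategy-IT-Safety-Ops-Hiring has odd length 5, so it cannot be 2-colored; at least 3 time slots are needed.
3 time slots suffice: time slot 1 → {Audit, Planning, IT, Ops}; time slot 2 → {Finance, Budget, Safety, Hiring, Outreach}; time slot 3 → {Strategy, Legal}. Each listed conflict is separated.

3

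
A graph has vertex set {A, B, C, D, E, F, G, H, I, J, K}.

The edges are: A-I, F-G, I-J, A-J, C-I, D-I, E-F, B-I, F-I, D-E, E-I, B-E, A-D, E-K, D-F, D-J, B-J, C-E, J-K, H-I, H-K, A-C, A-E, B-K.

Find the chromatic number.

D, E, F, I are pairwise adjacent (a clique of size 4), so at least 4 colors are needed.
A valid assignment using 4 colors: A=4, B=3, C=3, D=3, E=2, F=4, G=1, H=2, I=1, J=2, K=1. No two adjacent vertices share a color.

4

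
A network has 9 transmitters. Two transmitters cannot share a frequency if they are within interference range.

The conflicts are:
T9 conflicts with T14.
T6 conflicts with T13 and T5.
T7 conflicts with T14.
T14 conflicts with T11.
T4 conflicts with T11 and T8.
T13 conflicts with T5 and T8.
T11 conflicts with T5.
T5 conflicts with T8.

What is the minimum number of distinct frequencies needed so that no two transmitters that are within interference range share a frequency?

3

T6, T13, T5 are mutually in conflict, so at least 3 frequencies are needed.
A valid assignment using 3 frequencies: T9=2, T6=2, T7=2, T14=1, T4=1, T13=3, T11=2, T5=1, T8=2. Each listed conflict is separated.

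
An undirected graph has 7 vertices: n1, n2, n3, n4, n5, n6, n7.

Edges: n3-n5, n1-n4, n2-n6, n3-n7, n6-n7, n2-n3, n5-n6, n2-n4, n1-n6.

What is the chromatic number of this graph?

n5 and n6 are adjacent, so at least 2 colors are needed.
2 colors suffice: color red → {n3, n4, n6}; color blue → {n1, n2, n5, n7}. Each edge has distinct colors on its endpoints.

2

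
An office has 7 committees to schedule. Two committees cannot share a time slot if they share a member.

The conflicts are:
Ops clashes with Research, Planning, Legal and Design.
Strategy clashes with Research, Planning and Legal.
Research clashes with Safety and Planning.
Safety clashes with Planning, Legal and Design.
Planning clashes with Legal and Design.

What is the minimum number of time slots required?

Ops, Research, Planning pairwise conflict, so at least 3 time slots are needed.
Using 3 time slots: Ops=2, Strategy=2, Research=3, Safety=2, Planning=1, Legal=3, Design=3. Every pair that conflicts lands in different time slots.

3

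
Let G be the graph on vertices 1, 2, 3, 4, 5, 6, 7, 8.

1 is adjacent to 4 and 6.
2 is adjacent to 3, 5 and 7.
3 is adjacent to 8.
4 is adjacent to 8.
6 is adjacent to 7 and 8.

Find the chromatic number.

The cycle 6-7-2-3-8-6 has odd length 5, so it cannot be 2-colored; at least 3 colors are needed.
3 colors suffice: 1=b, 2=a, 3=c, 4=a, 5=b, 6=a, 7=b, 8=b. No two adjacent vertices share a color.

3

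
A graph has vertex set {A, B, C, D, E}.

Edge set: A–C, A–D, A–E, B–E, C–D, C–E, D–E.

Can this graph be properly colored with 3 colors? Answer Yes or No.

No

A, C, D, E form a clique, so at least 4 colors are needed.
So 3 colors are not enough.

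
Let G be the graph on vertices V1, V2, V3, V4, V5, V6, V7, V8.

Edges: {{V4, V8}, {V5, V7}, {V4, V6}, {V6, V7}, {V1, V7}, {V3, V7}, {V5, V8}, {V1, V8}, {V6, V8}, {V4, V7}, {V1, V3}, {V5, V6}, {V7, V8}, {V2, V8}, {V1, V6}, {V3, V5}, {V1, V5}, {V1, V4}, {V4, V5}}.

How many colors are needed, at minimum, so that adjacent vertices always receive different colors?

V1, V4, V5, V6, V7, V8 form a clique, so at least 6 colors are needed.
6 colors suffice: color 1 → {V2, V5}; color 2 → {V1}; color 3 → {V3, V8}; color 4 → {V7}; color 5 → {V4}; color 6 → {V6}. No two adjacent vertices share a color.

6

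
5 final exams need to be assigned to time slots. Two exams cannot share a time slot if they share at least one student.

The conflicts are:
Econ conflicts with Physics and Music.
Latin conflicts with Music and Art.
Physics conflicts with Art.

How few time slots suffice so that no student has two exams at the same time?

3

The cycle Music-Latin-Art-Physics-Econ-Music has odd length 5, so it cannot be 2-colored; at least 3 time slots are needed.
A valid assignment using 3 time slots: Econ=1, Latin=2, Physics=2, Music=3, Art=1. Every pair that conflicts lands in different time slots.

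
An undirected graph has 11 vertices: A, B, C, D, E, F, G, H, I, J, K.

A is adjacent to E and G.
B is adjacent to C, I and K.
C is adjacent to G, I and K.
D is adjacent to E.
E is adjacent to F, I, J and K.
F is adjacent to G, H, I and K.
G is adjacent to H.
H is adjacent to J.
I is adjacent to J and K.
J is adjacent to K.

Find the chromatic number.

4

B, C, I, K are pairwise adjacent (a clique of size 4), so at least 4 colors are needed.
A valid assignment using 4 colors: A=2, B=4, C=3, D=1, E=3, F=4, G=1, H=2, I=2, J=4, K=1. No two adjacent vertices share a color.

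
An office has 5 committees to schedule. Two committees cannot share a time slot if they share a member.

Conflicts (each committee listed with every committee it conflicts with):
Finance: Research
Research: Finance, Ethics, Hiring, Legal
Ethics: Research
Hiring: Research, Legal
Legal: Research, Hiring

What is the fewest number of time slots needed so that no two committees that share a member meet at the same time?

Research, Hiring, Legal all conflict with each other, so at least 3 time slots are needed.
3 time slots suffice: Finance=2, Research=1, Ethics=2, Hiring=3, Legal=2. Every pair that conflicts lands in different time slots.

3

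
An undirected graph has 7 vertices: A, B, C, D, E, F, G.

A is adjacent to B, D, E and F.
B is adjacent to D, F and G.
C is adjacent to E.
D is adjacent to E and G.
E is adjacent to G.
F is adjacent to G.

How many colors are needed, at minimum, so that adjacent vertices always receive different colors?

A, D, E are mutually adjacent, so at least 3 colors are needed.
One proper 3-coloring: A=3, B=1, C=2, D=2, E=1, F=2, G=3. No two adjacent vertices share a color.

3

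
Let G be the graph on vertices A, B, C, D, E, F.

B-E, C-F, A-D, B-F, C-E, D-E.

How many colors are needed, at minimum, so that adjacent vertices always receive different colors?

2

A and D are adjacent, so at least 2 colors are needed.
A valid assignment using 2 colors: A=red, B=blue, C=blue, D=blue, E=red, F=red. Each edge has distinct colors on its endpoints.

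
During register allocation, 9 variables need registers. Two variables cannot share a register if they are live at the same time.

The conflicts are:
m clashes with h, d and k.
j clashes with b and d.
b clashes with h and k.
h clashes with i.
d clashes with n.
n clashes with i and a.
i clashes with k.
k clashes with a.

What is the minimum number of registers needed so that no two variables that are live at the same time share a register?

The cycle m-k-i-n-d-m has odd length 5, so it cannot be 2-colored; at least 3 registers are needed.
A valid assignment using 3 registers: m=2, j=1, b=2, h=1, d=3, n=1, i=2, k=1, a=2. Each listed conflict is separated.

3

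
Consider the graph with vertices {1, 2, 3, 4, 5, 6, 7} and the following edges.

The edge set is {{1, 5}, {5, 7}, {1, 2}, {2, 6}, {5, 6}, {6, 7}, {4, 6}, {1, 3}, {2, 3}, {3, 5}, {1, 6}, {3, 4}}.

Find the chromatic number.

5, 6, 7 are pairwise adjacent, so at least 3 colors are needed.
3 colors suffice: 1=green, 2=blue, 3=red, 4=blue, 5=blue, 6=red, 7=green. Each edge has distinct colors on its endpoints.

3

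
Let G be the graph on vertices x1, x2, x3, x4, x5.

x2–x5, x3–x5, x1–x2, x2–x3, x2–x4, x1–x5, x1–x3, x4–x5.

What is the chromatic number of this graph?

4

x1, x2, x3, x5 form a clique, so at least 4 colors are needed.
One proper 4-coloring: x1=3, x2=2, x3=4, x4=3, x5=1. Each edge has distinct colors on its endpoints.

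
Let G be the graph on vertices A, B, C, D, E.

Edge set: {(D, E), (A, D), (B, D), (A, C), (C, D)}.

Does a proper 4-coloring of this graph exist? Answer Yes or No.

Yes

The chromatic number is 3. A, C, D form a triangle, so at least 3 colors are needed.
3 colors suffice: A=2, B=2, C=3, D=1, E=2.
Since 4 ≥ 3, a proper 4-coloring certainly exists.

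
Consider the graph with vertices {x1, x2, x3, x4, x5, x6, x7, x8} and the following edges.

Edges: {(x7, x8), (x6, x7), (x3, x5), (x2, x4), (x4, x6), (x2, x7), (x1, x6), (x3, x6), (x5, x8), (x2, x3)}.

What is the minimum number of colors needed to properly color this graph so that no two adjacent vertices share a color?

The cycle x6-x7-x8-x5-x3-x6 has odd length 5, so it cannot be 2-colored; at least 3 colors are needed.
3 colors suffice: x1=2, x2=1, x3=2, x4=2, x5=3, x6=1, x7=2, x8=1. Every edge joins two different colors.

3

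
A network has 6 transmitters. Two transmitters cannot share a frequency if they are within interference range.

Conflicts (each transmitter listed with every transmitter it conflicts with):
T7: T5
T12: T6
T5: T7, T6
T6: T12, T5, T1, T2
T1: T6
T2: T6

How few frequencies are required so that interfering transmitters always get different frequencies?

2

T6 and T1 conflict, so at least 2 frequencies are needed.
2 frequencies suffice: frequency 1 → {T7, T6}; frequency 2 → {T12, T5, T1, T2}. No two conflicting transmitters share a frequency.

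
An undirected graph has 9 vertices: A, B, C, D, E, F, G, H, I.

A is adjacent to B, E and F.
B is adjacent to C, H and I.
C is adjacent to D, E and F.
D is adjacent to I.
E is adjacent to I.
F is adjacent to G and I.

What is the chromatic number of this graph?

D and I are adjacent, so at least 2 colors are needed.
One proper 2-coloring: A=1, B=2, C=1, D=2, E=2, F=2, G=1, H=1, I=1. Each edge has distinct colors on its endpoints.

2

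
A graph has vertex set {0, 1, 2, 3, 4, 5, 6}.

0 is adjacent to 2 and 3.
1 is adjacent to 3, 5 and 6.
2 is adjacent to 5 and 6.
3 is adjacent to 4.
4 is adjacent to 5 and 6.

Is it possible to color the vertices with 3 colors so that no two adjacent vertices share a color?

Yes

The chromatic number is 3. The cycle 4-5-2-0-3-4 has odd length 5, so it cannot be 2-colored; at least 3 colors are needed.
3 colors suffice: color red → {2, 3}; color blue → {0, 5, 6}; color green → {1, 4}.
That is already a proper 3-coloring.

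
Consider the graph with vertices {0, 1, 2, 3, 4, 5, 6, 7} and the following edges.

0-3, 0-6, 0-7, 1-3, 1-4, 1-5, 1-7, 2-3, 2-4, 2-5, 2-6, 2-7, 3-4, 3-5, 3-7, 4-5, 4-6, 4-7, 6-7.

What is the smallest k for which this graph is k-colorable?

2, 4, 6, 7 are pairwise adjacent (a clique of size 4), so at least 4 colors are needed.
4 colors suffice: color a → {0, 4}; color b → {5, 7}; color c → {3, 6}; color d → {1, 2}. Every edge joins two different colors.

4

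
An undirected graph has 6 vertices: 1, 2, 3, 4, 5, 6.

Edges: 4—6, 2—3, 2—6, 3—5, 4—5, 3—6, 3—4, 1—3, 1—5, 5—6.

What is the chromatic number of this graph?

3, 4, 5, 6 are pairwise adjacent (a clique of size 4), so at least 4 colors are needed.
4 colors suffice: color a → {3}; color b → {1, 6}; color c → {2, 5}; color d → {4}. No two adjacent vertices share a color.

4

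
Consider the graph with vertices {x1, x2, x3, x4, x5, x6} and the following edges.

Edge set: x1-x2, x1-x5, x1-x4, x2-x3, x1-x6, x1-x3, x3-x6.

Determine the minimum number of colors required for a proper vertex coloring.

x1, x2, x3 are mutually adjacent, so at least 3 colors are needed.
3 colors suffice: color R → {x1}; color B → {x3, x4, x5}; color G → {x2, x6}. Every edge joins two different colors.

3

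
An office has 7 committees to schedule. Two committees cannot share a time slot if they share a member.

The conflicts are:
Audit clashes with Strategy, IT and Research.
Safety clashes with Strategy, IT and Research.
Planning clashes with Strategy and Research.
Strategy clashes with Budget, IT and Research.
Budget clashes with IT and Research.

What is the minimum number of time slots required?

Planning, Strategy, Research are mutually in conflict, so at least 3 time slots are needed.
3 time slots suffice: time slot 1 → {Strategy}; time slot 2 → {IT, Research}; time slot 3 → {Audit, Safety, Planning, Budget}. No two conflicting committees share a time slot.

3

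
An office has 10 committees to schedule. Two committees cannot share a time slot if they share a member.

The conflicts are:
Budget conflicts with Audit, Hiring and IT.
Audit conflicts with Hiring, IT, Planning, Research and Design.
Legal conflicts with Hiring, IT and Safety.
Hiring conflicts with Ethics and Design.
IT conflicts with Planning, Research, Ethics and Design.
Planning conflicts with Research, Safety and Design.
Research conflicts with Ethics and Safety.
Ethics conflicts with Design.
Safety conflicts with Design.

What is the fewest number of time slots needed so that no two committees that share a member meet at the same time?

Audit, IT, Planning, Design are mutually in conflict, so at least 4 time slots are needed.
4 time slots suffice: time slot 1 → {Hiring, IT, Safety}; time slot 2 → {Budget, Legal, Research, Design}; time slot 3 → {Audit, Ethics}; time slot 4 → {Planning}. No two conflicting committees share a time slot.

4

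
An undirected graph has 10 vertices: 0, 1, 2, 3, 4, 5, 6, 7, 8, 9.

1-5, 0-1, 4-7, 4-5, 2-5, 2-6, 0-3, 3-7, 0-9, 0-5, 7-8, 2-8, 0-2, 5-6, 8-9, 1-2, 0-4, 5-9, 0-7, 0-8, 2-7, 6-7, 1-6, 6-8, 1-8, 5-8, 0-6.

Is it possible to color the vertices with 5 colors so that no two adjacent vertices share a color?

0, 1, 2, 5, 6, 8 are pairwise adjacent (a clique of size 6), so at least 6 colors are needed.
So 5 colors are not enough.

No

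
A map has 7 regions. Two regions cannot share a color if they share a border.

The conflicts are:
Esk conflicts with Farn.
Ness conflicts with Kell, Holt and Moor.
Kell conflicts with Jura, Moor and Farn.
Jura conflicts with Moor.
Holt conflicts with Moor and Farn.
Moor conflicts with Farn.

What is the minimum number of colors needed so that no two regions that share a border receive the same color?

3

Ness, Holt, Moor all conflict with each other, so at least 3 colors are needed.
3 colors suffice: color 1 → {Esk, Moor}; color 2 → {Kell, Holt}; color 3 → {Ness, Jura, Farn}. Each listed conflict is separated.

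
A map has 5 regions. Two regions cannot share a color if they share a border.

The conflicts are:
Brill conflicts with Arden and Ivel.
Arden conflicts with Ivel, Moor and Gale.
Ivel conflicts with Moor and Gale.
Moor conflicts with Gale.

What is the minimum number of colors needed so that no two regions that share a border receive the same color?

Arden, Ivel, Moor, Gale pairwise conflict, so at least 4 colors are needed.
4 colors suffice: Brill=3, Arden=2, Ivel=1, Moor=4, Gale=3. Every pair that conflicts lands in different colors.

4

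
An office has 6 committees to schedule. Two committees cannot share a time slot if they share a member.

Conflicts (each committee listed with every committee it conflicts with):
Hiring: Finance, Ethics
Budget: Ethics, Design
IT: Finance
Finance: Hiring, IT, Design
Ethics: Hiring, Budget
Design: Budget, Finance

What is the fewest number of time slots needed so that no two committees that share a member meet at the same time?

3

The cycle Ethics-Hiring-Finance-Design-Budget-Ethics has odd length 5, so it cannot be 2-colored; at least 3 time slots are needed.
3 time slots suffice: time slot 1 → {Budget, Finance}; time slot 2 → {Hiring, IT, Design}; time slot 3 → {Ethics}. Each listed conflict is separated.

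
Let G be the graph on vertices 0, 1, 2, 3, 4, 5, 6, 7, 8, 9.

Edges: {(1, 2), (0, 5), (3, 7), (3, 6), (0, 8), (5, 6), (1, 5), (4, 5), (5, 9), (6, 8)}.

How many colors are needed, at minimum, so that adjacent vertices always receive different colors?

1 and 2 are adjacent, so at least 2 colors are needed.
One proper 2-coloring: 0=blue, 1=blue, 2=red, 3=red, 4=blue, 5=red, 6=blue, 7=blue, 8=red, 9=blue. Each edge has distinct colors on its endpoints.

2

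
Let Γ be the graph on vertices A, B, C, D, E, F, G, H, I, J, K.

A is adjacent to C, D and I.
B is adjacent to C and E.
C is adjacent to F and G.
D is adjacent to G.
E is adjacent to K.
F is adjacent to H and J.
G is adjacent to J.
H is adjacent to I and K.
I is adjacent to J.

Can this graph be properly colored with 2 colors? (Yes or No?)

No

The cycle J-I-A-C-G-J has odd length 5, so it cannot be 2-colored; at least 3 colors are needed.
So 2 colors are not enough.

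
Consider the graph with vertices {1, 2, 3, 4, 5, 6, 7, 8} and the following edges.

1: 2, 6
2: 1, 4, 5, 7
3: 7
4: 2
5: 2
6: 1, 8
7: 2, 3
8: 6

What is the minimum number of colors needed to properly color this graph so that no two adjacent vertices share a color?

2

3 and 7 are adjacent, so at least 2 colors are needed.
2 colors suffice: 1=blue, 2=red, 3=red, 4=blue, 5=blue, 6=red, 7=blue, 8=blue. No two adjacent vertices share a color.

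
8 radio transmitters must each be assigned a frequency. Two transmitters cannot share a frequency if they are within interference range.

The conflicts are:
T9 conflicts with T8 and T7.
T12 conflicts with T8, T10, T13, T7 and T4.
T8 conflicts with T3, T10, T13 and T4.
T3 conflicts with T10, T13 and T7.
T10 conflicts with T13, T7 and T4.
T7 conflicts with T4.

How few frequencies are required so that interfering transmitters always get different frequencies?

T12, T10, T7, T4 pairwise conflict, so at least 4 frequencies are needed.
4 frequencies suffice: frequency 1 → {T8, T7}; frequency 2 → {T9, T10}; frequency 3 → {T12, T3}; frequency 4 → {T13, T4}. No two conflicting transmitters share a frequency.

4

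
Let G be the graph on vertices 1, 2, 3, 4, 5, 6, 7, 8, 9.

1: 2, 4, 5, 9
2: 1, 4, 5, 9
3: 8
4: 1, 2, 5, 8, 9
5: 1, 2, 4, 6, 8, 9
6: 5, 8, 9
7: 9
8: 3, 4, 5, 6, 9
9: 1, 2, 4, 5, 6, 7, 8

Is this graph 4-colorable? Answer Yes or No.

No

1, 2, 4, 5, 9 form a clique, so at least 5 colors are needed.
So 4 colors are not enough.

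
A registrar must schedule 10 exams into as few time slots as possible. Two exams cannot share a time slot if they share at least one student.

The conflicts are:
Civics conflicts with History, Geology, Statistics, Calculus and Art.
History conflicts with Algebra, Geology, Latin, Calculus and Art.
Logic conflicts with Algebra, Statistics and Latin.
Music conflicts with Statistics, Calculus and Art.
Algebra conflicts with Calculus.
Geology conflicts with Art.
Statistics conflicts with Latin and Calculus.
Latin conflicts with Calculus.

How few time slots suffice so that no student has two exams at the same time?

4

Civics, History, Geology, Art pairwise conflict, so at least 4 time slots are needed.
A valid assignment using 4 time slots: Civics=3, History=1, Logic=2, Music=3, Algebra=3, Geology=4, Statistics=1, Latin=3, Calculus=2, Art=2. No two conflicting exams share a time slot.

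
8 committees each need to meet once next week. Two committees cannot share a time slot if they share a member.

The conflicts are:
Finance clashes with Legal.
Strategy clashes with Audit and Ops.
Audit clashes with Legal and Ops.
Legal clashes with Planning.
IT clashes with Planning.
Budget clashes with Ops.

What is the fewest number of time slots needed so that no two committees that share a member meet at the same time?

Strategy, Audit, Ops all conflict with each other, so at least 3 time slots are needed.
3 time slots suffice: time slot 1 → {Legal, IT, Ops}; time slot 2 → {Finance, Audit, Budget, Planning}; time slot 3 → {Strategy}. Each listed conflict is separated.

3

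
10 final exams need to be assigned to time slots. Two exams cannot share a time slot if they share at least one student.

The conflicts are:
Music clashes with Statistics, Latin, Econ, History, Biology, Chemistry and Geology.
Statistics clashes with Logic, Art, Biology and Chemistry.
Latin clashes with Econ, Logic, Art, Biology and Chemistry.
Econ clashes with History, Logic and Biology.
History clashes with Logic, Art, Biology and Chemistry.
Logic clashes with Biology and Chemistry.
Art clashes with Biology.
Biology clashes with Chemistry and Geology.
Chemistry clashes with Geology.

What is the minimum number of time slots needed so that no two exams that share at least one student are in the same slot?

Music, Biology, Chemistry, Geology all conflict with each other, so at least 4 time slots are needed.
4 time slots suffice: time slot 1 → {Biology}; time slot 2 → {Music, Logic, Art}; time slot 3 → {Econ, Chemistry}; time slot 4 → {Statistics, Latin, History, Geology}. No two conflicting exams share a time slot.

4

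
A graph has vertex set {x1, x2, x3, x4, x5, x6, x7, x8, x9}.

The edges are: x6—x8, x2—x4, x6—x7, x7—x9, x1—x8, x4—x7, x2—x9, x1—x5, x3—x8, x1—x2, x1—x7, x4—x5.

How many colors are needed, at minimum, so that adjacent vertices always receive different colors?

x7 and x9 are adjacent, so at least 2 colors are needed.
2 colors suffice: color 1 → {x1, x3, x4, x6, x9}; color 2 → {x2, x5, x7, x8}. Every edge joins two different colors.

2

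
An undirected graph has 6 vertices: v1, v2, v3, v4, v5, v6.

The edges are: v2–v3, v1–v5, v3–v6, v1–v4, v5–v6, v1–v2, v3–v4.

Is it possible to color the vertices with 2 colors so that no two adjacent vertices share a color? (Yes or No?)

No

The cycle v3-v2-v1-v5-v6-v3 has odd length 5, so it cannot be 2-colored; at least 3 colors are needed.
So 2 colors are not enough.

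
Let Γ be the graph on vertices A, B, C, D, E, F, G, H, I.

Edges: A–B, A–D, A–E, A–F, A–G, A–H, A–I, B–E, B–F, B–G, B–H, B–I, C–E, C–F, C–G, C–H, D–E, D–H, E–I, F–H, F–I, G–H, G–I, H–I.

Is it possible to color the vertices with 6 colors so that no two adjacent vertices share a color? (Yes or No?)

Yes

The chromatic number is 5. A, B, G, H, I form a clique, so at least 5 colors are needed.
5 colors suffice: color 1 → {E, H}; color 2 → {A, C}; color 3 → {B, D}; color 4 → {I}; color 5 → {F, G}.
Since 6 ≥ 5, a proper 6-coloring certainly exists.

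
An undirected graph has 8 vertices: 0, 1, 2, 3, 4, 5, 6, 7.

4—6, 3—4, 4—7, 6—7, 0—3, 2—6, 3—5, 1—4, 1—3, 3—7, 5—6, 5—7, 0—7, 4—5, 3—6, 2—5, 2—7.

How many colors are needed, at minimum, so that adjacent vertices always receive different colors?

3, 4, 5, 6, 7 form a clique, so at least 5 colors are needed.
5 colors suffice: color a → {1, 7}; color b → {2, 3}; color c → {0, 6}; color d → {4}; color e → {5}. Each edge has distinct colors on its endpoints.

5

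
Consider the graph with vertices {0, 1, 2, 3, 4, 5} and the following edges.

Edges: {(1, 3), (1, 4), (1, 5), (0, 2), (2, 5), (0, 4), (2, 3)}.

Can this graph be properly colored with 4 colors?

Yes

The chromatic number is 3. The cycle 1-5-2-0-4-1 has odd length 5, so it cannot be 2-colored; at least 3 colors are needed.
A valid assignment using 3 colors: 0=blue, 1=red, 2=red, 3=blue, 4=green, 5=blue.
Since 4 ≥ 3, a proper 4-coloring certainly exists.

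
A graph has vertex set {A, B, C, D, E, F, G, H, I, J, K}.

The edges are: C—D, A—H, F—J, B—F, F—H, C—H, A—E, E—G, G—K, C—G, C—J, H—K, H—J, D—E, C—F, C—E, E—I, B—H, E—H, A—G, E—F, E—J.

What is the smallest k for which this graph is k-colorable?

C, E, F, H, J form a clique, so at least 5 colors are needed.
One proper 5-coloring: A=3, B=1, C=3, D=2, E=1, F=4, G=2, H=2, I=2, J=5, K=1. No two adjacent vertices share a color.

5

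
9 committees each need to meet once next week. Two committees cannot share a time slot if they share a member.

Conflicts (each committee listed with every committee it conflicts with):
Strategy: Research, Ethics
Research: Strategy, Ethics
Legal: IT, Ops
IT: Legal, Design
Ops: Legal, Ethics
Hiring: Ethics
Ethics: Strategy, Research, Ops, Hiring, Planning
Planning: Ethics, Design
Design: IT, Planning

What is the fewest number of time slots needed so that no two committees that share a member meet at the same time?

Strategy, Research, Ethics pairwise conflict, so at least 3 time slots are needed.
3 time slots suffice: time slot 1 → {IT, Ethics}; time slot 2 → {Strategy, Ops, Hiring, Planning}; time slot 3 → {Research, Legal, Design}. No two conflicting committees share a time slot.

3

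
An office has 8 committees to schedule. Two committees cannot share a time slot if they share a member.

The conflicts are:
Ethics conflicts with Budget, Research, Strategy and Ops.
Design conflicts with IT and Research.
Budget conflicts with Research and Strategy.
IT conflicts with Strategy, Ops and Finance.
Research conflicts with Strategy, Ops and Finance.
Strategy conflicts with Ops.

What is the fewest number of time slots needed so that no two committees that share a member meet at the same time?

4

Ethics, Budget, Research, Strategy pairwise conflict, so at least 4 time slots are needed.
A valid assignment using 4 time slots: Ethics=4, Design=2, Budget=3, IT=1, Research=1, Strategy=2, Ops=3, Finance=2. No two conflicting committees share a time slot.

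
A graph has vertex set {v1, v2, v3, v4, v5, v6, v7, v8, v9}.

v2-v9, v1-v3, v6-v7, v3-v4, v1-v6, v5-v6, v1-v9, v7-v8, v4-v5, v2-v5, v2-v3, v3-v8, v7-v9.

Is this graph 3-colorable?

The chromatic number is 3. The cycle v6-v7-v8-v3-v1-v6 has odd length 5, so it cannot be 2-colored; at least 3 colors are needed.
3 colors suffice: color 1 → {v3, v5, v7}; color 2 → {v1, v2, v4, v8}; color 3 → {v6, v9}.
That is already a proper 3-coloring.

Yes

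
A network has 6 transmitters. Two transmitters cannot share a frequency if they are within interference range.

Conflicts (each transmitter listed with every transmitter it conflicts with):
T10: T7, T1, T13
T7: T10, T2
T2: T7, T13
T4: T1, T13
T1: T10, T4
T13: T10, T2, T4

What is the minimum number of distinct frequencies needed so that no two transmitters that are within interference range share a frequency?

2

T4 and T1 conflict, so at least 2 frequencies are needed.
2 frequencies suffice: T10=2, T7=1, T2=2, T4=2, T1=1, T13=1. No two conflicting transmitters share a frequency.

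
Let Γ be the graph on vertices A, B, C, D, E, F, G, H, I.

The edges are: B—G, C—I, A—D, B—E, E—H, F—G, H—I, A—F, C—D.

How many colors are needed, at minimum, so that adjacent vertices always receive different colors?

The cycle A-D-C-I-H-E-B-G-F-A has odd length 9, so it cannot be 2-colored; at least 3 colors are needed.
3 colors suffice: color red → {A, B, C, H}; color blue → {D, E, G, I}; color green → {F}. No two adjacent vertices share a color.

3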